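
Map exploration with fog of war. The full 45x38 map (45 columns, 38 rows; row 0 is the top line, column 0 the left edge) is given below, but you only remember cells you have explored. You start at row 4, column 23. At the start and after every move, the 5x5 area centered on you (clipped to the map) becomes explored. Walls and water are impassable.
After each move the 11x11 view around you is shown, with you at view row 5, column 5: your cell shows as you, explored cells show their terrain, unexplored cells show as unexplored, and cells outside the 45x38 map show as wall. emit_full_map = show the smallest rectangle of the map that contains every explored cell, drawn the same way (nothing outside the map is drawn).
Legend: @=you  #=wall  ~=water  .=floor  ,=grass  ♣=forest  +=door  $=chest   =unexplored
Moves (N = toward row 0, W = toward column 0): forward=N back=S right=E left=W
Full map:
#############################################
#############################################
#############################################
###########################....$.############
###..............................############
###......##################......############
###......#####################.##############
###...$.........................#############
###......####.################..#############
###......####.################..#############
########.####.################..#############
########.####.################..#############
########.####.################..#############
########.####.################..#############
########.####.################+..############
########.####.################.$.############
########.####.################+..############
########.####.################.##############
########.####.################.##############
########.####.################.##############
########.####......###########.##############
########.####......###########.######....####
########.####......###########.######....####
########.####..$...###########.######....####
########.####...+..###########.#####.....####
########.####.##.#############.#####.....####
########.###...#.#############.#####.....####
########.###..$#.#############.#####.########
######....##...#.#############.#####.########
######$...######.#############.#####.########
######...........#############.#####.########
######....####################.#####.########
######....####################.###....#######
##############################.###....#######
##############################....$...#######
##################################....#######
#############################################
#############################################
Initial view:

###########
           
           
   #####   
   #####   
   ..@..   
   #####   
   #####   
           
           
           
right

###########
           
           
  ######   
  ######   
  ...@..   
  ######   
  ######   
           
           
           

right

###########
           
           
 #######   
 ######.   
 ....@..   
 ######.   
 #######   
           
           
           

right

###########
           
           
########   
######..   
.....@..   
######..   
########   
           
           
           

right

###########
           
           
########   
#####...   
.....@..   
#####...   
########   
           
           
           

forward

###########
###########
           
   #####   
########   
#####@..   
........   
#####...   
########   
           
           

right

###########
###########
           
  ######   
########   
####.@..   
........   
####....   
#######    
           
           

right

###########
###########
           
 #######   
########   
###..@.$   
........   
###.....   
######     
           
           

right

###########
###########
           
########   
########   
##...@$.   
........   
##......   
#####      
           
           

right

###########
###########
           
########   
########   
#....@.#   
.......#   
#......#   
####       
           
           

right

###########
###########
           
########   
########   
....$@##   
......##   
......##   
###        
           
           

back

###########
           
########   
########   
....$.##   
.....@##   
......##   
###.####   
           
           
           

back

           
########   
########   
....$.##   
......##   
.....@##   
###.####   
   ..###   
           
           
           

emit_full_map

    ##########
##############
######....$.##
............##
######.....@##
#########.####
         ..###

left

           
#########  
#########  
#....$.##  
.......##  
#....@.##  
####.####  
   ...###  
           
           
           

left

           
########## 
########## 
##....$.## 
........## 
##...@..## 
#####.#### 
   ....### 
           
           
           

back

########## 
########## 
##....$.## 
........## 
##......## 
#####@#### 
   ....### 
   ##..#   
           
           
           

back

########## 
##....$.## 
........## 
##......## 
#####.#### 
   ..@.### 
   ##..#   
   ##..#   
           
           
           

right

#########  
#....$.##  
.......##  
#......##  
####.####  
  ...@###  
  ##..##   
  ##..##   
           
           
           

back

#....$.##  
.......##  
#......##  
####.####  
  ....###  
  ##.@##   
  ##..##   
   #..##   
           
           
           

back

.......##  
#......##  
####.####  
  ....###  
  ##..##   
  ##.@##   
   #..##   
   #..##   
           
           
           

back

#......##  
####.####  
  ....###  
  ##..##   
  ##..##   
   #.@##   
   #..##   
   #..##   
           
           
           

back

####.####  
  ....###  
  ##..##   
  ##..##   
   #..##   
   #.@##   
   #..##   
   #..##   
           
           
           

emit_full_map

    ##########
##############
######....$.##
............##
######......##
#########.####
       ....###
       ##..## 
       ##..## 
        #..## 
        #.@## 
        #..## 
        #..## 

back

  ....###  
  ##..##   
  ##..##   
   #..##   
   #..##   
   #.@##   
   #..##   
   #+..#   
           
           
           

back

  ##..##   
  ##..##   
   #..##   
   #..##   
   #..##   
   #.@##   
   #+..#   
   #.$.#   
           
           
           

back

  ##..##   
   #..##   
   #..##   
   #..##   
   #..##   
   #+@.#   
   #.$.#   
   #+..#   
           
           
           

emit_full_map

    ##########
##############
######....$.##
............##
######......##
#########.####
       ....###
       ##..## 
       ##..## 
        #..## 
        #..## 
        #..## 
        #..## 
        #+@.# 
        #.$.# 
        #+..# 


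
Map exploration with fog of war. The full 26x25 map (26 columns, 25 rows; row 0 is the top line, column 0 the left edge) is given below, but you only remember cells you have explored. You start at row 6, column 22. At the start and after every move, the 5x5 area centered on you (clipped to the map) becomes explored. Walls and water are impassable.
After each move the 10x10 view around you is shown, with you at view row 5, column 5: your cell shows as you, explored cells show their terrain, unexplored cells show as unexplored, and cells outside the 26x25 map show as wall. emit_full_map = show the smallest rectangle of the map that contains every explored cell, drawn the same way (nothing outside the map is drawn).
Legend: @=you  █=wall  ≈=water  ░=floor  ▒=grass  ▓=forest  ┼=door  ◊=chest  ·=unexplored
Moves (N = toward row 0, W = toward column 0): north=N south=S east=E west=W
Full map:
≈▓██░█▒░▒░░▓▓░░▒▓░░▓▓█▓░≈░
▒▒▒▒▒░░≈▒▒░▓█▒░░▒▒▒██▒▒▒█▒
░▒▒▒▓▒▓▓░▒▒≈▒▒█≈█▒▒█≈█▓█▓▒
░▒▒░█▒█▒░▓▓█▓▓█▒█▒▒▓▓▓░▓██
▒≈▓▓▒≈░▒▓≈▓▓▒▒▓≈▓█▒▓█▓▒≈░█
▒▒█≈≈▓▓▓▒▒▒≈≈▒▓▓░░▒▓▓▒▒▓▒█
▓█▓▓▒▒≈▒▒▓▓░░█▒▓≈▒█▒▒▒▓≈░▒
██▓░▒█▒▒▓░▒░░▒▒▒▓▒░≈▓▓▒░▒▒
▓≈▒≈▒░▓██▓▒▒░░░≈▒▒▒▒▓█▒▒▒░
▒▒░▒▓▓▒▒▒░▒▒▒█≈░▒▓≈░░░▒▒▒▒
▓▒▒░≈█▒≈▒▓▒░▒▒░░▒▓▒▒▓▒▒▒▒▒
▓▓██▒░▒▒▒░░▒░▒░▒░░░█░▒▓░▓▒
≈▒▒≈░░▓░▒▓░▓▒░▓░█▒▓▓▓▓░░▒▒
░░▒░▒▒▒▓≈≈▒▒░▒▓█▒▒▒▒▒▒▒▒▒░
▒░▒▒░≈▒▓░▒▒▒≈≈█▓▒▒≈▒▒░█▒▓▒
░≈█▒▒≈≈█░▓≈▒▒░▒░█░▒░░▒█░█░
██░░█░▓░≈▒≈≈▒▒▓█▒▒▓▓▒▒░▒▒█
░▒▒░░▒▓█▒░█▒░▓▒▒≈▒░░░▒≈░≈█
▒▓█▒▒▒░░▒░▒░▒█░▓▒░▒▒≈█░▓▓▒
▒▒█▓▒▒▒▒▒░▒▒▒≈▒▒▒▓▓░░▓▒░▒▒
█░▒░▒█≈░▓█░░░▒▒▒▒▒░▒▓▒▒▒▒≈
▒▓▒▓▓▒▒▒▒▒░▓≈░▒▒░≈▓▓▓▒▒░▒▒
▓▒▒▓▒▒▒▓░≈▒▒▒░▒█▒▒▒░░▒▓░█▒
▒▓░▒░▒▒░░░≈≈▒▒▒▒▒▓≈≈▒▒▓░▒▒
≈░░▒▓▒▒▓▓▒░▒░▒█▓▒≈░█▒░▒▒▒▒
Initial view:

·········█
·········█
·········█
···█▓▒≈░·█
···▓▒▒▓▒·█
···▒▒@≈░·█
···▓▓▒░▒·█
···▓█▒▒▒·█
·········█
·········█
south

·········█
·········█
···█▓▒≈░·█
···▓▒▒▓▒·█
···▒▒▓≈░·█
···▓▓@░▒·█
···▓█▒▒▒·█
···░░▒▒▒·█
·········█
·········█

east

········██
········██
··█▓▒≈░·██
··▓▒▒▓▒███
··▒▒▓≈░▒██
··▓▓▒@▒▒██
··▓█▒▒▒░██
··░░▒▒▒▒██
········██
········██

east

·······███
·······███
·█▓▒≈░·███
·▓▒▒▓▒████
·▒▒▓≈░▒███
·▓▓▒░@▒███
·▓█▒▒▒░███
·░░▒▒▒▒███
·······███
·······███

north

·······███
·······███
·······███
·█▓▒≈░████
·▓▒▒▓▒████
·▒▒▓≈@▒███
·▓▓▒░▒▒███
·▓█▒▒▒░███
·░░▒▒▒▒███
·······███

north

·······███
·······███
·······███
···░▓█████
·█▓▒≈░████
·▓▒▒▓@████
·▒▒▓≈░▒███
·▓▓▒░▒▒███
·▓█▒▒▒░███
·░░▒▒▒▒███

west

········██
········██
········██
···▓░▓████
··█▓▒≈░███
··▓▒▒@▒███
··▒▒▓≈░▒██
··▓▓▒░▒▒██
··▓█▒▒▒░██
··░░▒▒▒▒██

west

·········█
·········█
·········█
···▓▓░▓███
···█▓▒≈░██
···▓▒@▓▒██
···▒▒▓≈░▒█
···▓▓▒░▒▒█
···▓█▒▒▒░█
···░░▒▒▒▒█

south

·········█
·········█
···▓▓░▓███
···█▓▒≈░██
···▓▒▒▓▒██
···▒▒@≈░▒█
···▓▓▒░▒▒█
···▓█▒▒▒░█
···░░▒▒▒▒█
·········█

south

·········█
···▓▓░▓███
···█▓▒≈░██
···▓▒▒▓▒██
···▒▒▓≈░▒█
···▓▓@░▒▒█
···▓█▒▒▒░█
···░░▒▒▒▒█
·········█
·········█

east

········██
··▓▓░▓████
··█▓▒≈░███
··▓▒▒▓▒███
··▒▒▓≈░▒██
··▓▓▒@▒▒██
··▓█▒▒▒░██
··░░▒▒▒▒██
········██
········██

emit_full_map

▓▓░▓██
█▓▒≈░█
▓▒▒▓▒█
▒▒▓≈░▒
▓▓▒@▒▒
▓█▒▒▒░
░░▒▒▒▒

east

·······███
·▓▓░▓█████
·█▓▒≈░████
·▓▒▒▓▒████
·▒▒▓≈░▒███
·▓▓▒░@▒███
·▓█▒▒▒░███
·░░▒▒▒▒███
·······███
·······███

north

·······███
·······███
·▓▓░▓█████
·█▓▒≈░████
·▓▒▒▓▒████
·▒▒▓≈@▒███
·▓▓▒░▒▒███
·▓█▒▒▒░███
·░░▒▒▒▒███
·······███

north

·······███
·······███
·······███
·▓▓░▓█████
·█▓▒≈░████
·▓▒▒▓@████
·▒▒▓≈░▒███
·▓▓▒░▒▒███
·▓█▒▒▒░███
·░░▒▒▒▒███

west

········██
········██
········██
··▓▓░▓████
··█▓▒≈░███
··▓▒▒@▒███
··▒▒▓≈░▒██
··▓▓▒░▒▒██
··▓█▒▒▒░██
··░░▒▒▒▒██

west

·········█
·········█
·········█
···▓▓░▓███
···█▓▒≈░██
···▓▒@▓▒██
···▒▒▓≈░▒█
···▓▓▒░▒▒█
···▓█▒▒▒░█
···░░▒▒▒▒█

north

██████████
·········█
·········█
···≈█▓█▓·█
···▓▓░▓███
···█▓@≈░██
···▓▒▒▓▒██
···▒▒▓≈░▒█
···▓▓▒░▒▒█
···▓█▒▒▒░█

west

██████████
··········
··········
···█≈█▓█▓·
···▓▓▓░▓██
···▓█@▒≈░█
···▓▓▒▒▓▒█
···▒▒▒▓≈░▒
····▓▓▒░▒▒
····▓█▒▒▒░

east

██████████
·········█
·········█
··█≈█▓█▓·█
··▓▓▓░▓███
··▓█▓@≈░██
··▓▓▒▒▓▒██
··▒▒▒▓≈░▒█
···▓▓▒░▒▒█
···▓█▒▒▒░█

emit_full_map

█≈█▓█▓·
▓▓▓░▓██
▓█▓@≈░█
▓▓▒▒▓▒█
▒▒▒▓≈░▒
·▓▓▒░▒▒
·▓█▒▒▒░
·░░▒▒▒▒

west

██████████
··········
··········
···█≈█▓█▓·
···▓▓▓░▓██
···▓█@▒≈░█
···▓▓▒▒▓▒█
···▒▒▒▓≈░▒
····▓▓▒░▒▒
····▓█▒▒▒░

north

██████████
██████████
··········
···██▒▒▒··
···█≈█▓█▓·
···▓▓@░▓██
···▓█▓▒≈░█
···▓▓▒▒▓▒█
···▒▒▒▓≈░▒
····▓▓▒░▒▒

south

██████████
··········
···██▒▒▒··
···█≈█▓█▓·
···▓▓▓░▓██
···▓█@▒≈░█
···▓▓▒▒▓▒█
···▒▒▒▓≈░▒
····▓▓▒░▒▒
····▓█▒▒▒░

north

██████████
██████████
··········
···██▒▒▒··
···█≈█▓█▓·
···▓▓@░▓██
···▓█▓▒≈░█
···▓▓▒▒▓▒█
···▒▒▒▓≈░▒
····▓▓▒░▒▒

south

██████████
··········
···██▒▒▒··
···█≈█▓█▓·
···▓▓▓░▓██
···▓█@▒≈░█
···▓▓▒▒▓▒█
···▒▒▒▓≈░▒
····▓▓▒░▒▒
····▓█▒▒▒░

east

██████████
·········█
··██▒▒▒··█
··█≈█▓█▓·█
··▓▓▓░▓███
··▓█▓@≈░██
··▓▓▒▒▓▒██
··▒▒▒▓≈░▒█
···▓▓▒░▒▒█
···▓█▒▒▒░█

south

·········█
··██▒▒▒··█
··█≈█▓█▓·█
··▓▓▓░▓███
··▓█▓▒≈░██
··▓▓▒@▓▒██
··▒▒▒▓≈░▒█
···▓▓▒░▒▒█
···▓█▒▒▒░█
···░░▒▒▒▒█

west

··········
···██▒▒▒··
···█≈█▓█▓·
···▓▓▓░▓██
···▓█▓▒≈░█
···▓▓@▒▓▒█
···▒▒▒▓≈░▒
···≈▓▓▒░▒▒
····▓█▒▒▒░
····░░▒▒▒▒

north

██████████
··········
···██▒▒▒··
···█≈█▓█▓·
···▓▓▓░▓██
···▓█@▒≈░█
···▓▓▒▒▓▒█
···▒▒▒▓≈░▒
···≈▓▓▒░▒▒
····▓█▒▒▒░

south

··········
···██▒▒▒··
···█≈█▓█▓·
···▓▓▓░▓██
···▓█▓▒≈░█
···▓▓@▒▓▒█
···▒▒▒▓≈░▒
···≈▓▓▒░▒▒
····▓█▒▒▒░
····░░▒▒▒▒

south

···██▒▒▒··
···█≈█▓█▓·
···▓▓▓░▓██
···▓█▓▒≈░█
···▓▓▒▒▓▒█
···▒▒@▓≈░▒
···≈▓▓▒░▒▒
···▒▓█▒▒▒░
····░░▒▒▒▒
··········

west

····██▒▒▒·
····█≈█▓█▓
····▓▓▓░▓█
···▒▓█▓▒≈░
···▒▓▓▒▒▓▒
···█▒@▒▓≈░
···░≈▓▓▒░▒
···▒▒▓█▒▒▒
·····░░▒▒▒
··········

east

···██▒▒▒··
···█≈█▓█▓·
···▓▓▓░▓██
··▒▓█▓▒≈░█
··▒▓▓▒▒▓▒█
··█▒▒@▓≈░▒
··░≈▓▓▒░▒▒
··▒▒▓█▒▒▒░
····░░▒▒▒▒
··········

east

··██▒▒▒··█
··█≈█▓█▓·█
··▓▓▓░▓███
·▒▓█▓▒≈░██
·▒▓▓▒▒▓▒██
·█▒▒▒@≈░▒█
·░≈▓▓▒░▒▒█
·▒▒▓█▒▒▒░█
···░░▒▒▒▒█
·········█

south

··█≈█▓█▓·█
··▓▓▓░▓███
·▒▓█▓▒≈░██
·▒▓▓▒▒▓▒██
·█▒▒▒▓≈░▒█
·░≈▓▓@░▒▒█
·▒▒▓█▒▒▒░█
···░░▒▒▒▒█
·········█
·········█

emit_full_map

·██▒▒▒··
·█≈█▓█▓·
·▓▓▓░▓██
▒▓█▓▒≈░█
▒▓▓▒▒▓▒█
█▒▒▒▓≈░▒
░≈▓▓@░▒▒
▒▒▓█▒▒▒░
··░░▒▒▒▒

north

··██▒▒▒··█
··█≈█▓█▓·█
··▓▓▓░▓███
·▒▓█▓▒≈░██
·▒▓▓▒▒▓▒██
·█▒▒▒@≈░▒█
·░≈▓▓▒░▒▒█
·▒▒▓█▒▒▒░█
···░░▒▒▒▒█
·········█

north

·········█
··██▒▒▒··█
··█≈█▓█▓·█
··▓▓▓░▓███
·▒▓█▓▒≈░██
·▒▓▓▒@▓▒██
·█▒▒▒▓≈░▒█
·░≈▓▓▒░▒▒█
·▒▒▓█▒▒▒░█
···░░▒▒▒▒█

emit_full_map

·██▒▒▒··
·█≈█▓█▓·
·▓▓▓░▓██
▒▓█▓▒≈░█
▒▓▓▒@▓▒█
█▒▒▒▓≈░▒
░≈▓▓▒░▒▒
▒▒▓█▒▒▒░
··░░▒▒▒▒


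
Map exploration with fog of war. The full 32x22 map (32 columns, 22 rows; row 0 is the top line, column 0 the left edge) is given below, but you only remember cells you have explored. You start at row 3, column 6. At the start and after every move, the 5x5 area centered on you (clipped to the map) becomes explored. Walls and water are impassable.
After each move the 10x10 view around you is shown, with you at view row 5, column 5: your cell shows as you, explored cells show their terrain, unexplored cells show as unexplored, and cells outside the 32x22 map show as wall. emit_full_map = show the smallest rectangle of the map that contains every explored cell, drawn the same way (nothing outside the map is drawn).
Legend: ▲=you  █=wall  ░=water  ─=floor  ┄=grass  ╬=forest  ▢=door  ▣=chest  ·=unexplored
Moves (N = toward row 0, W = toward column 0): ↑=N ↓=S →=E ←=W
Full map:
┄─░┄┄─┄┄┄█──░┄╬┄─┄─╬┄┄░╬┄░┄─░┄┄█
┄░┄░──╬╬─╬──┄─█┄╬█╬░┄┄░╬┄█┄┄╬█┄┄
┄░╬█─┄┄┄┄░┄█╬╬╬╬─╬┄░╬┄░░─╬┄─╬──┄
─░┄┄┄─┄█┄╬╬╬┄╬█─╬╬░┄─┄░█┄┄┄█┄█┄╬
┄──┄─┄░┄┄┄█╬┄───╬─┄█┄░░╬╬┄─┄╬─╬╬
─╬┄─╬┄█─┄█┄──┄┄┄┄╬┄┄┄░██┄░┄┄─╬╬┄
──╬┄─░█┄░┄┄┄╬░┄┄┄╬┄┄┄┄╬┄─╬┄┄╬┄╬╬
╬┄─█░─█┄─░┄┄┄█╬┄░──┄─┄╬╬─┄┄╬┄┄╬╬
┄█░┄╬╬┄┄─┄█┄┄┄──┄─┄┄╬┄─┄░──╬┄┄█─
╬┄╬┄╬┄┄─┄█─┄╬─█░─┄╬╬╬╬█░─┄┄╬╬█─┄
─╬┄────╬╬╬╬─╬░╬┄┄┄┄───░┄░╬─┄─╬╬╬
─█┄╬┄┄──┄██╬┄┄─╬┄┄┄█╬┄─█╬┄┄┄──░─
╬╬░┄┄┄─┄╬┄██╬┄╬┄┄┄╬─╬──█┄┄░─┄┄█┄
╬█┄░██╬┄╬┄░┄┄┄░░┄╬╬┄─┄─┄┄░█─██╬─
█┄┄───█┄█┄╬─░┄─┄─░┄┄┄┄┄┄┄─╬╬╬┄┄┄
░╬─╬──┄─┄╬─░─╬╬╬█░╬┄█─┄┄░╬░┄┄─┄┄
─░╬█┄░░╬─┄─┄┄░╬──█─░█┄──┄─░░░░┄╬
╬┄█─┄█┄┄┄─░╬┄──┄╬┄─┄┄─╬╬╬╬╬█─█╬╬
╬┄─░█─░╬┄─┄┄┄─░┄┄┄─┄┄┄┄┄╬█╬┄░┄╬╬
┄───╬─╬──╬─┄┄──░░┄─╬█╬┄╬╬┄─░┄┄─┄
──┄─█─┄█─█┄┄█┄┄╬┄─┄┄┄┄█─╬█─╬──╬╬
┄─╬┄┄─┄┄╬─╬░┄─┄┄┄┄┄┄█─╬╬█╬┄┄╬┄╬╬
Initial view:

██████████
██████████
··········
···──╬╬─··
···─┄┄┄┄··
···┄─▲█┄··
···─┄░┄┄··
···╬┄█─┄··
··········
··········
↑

██████████
██████████
██████████
···┄─┄┄┄··
···──╬╬─··
···─┄▲┄┄··
···┄─┄█┄··
···─┄░┄┄··
···╬┄█─┄··
··········

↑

██████████
██████████
██████████
██████████
···┄─┄┄┄··
···──▲╬─··
···─┄┄┄┄··
···┄─┄█┄··
···─┄░┄┄··
···╬┄█─┄··

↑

██████████
██████████
██████████
██████████
██████████
···┄─▲┄┄··
···──╬╬─··
···─┄┄┄┄··
···┄─┄█┄··
···─┄░┄┄··

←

██████████
██████████
██████████
██████████
██████████
···┄┄▲┄┄┄·
···░──╬╬─·
···█─┄┄┄┄·
····┄─┄█┄·
····─┄░┄┄·

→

██████████
██████████
██████████
██████████
██████████
··┄┄─▲┄┄··
··░──╬╬─··
··█─┄┄┄┄··
···┄─┄█┄··
···─┄░┄┄··

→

██████████
██████████
██████████
██████████
██████████
·┄┄─┄▲┄█··
·░──╬╬─╬··
·█─┄┄┄┄░··
··┄─┄█┄···
··─┄░┄┄···

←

██████████
██████████
██████████
██████████
██████████
··┄┄─▲┄┄█·
··░──╬╬─╬·
··█─┄┄┄┄░·
···┄─┄█┄··
···─┄░┄┄··

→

██████████
██████████
██████████
██████████
██████████
·┄┄─┄▲┄█··
·░──╬╬─╬··
·█─┄┄┄┄░··
··┄─┄█┄···
··─┄░┄┄···

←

██████████
██████████
██████████
██████████
██████████
··┄┄─▲┄┄█·
··░──╬╬─╬·
··█─┄┄┄┄░·
···┄─┄█┄··
···─┄░┄┄··

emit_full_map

┄┄─▲┄┄█
░──╬╬─╬
█─┄┄┄┄░
·┄─┄█┄·
·─┄░┄┄·
·╬┄█─┄·


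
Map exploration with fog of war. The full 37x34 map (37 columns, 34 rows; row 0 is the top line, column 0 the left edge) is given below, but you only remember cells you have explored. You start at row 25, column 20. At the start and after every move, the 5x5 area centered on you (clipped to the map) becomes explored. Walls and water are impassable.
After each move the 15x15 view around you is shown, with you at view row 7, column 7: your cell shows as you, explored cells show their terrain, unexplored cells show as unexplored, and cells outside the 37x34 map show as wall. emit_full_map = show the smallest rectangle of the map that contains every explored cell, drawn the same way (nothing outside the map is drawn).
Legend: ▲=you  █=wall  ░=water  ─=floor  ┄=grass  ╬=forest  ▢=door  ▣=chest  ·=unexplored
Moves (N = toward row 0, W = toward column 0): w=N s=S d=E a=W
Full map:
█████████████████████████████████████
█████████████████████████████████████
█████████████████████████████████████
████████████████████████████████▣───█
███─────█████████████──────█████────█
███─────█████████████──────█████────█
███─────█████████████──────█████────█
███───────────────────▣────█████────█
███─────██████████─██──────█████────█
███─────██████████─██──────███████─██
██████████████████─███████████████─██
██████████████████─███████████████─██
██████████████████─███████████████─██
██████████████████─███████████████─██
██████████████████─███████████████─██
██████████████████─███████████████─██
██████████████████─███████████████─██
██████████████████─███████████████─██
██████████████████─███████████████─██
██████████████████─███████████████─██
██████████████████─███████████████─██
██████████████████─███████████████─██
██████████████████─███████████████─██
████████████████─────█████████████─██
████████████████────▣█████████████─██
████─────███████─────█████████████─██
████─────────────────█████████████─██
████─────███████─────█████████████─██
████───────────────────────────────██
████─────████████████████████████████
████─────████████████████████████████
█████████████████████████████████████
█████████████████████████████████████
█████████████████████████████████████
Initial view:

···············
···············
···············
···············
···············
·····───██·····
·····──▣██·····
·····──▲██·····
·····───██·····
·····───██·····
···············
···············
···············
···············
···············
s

···············
···············
···············
···············
·····───██·····
·····──▣██·····
·····───██·····
·····──▲██·····
·····───██·····
·····─────·····
···············
···············
···············
···············
···············

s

···············
···············
···············
·····───██·····
·····──▣██·····
·····───██·····
·····───██·····
·····──▲██·····
·····─────·····
·····█████·····
···············
···············
···············
···············
███████████████

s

···············
···············
·····───██·····
·····──▣██·····
·····───██·····
·····───██·····
·····───██·····
·····──▲──·····
·····█████·····
·····█████·····
···············
···············
···············
███████████████
███████████████

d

···············
···············
····───██······
····──▣██······
····───██······
····───███·····
····───███·····
····───▲──·····
····██████·····
····██████·····
···············
···············
···············
███████████████
███████████████

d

···············
···············
···───██·······
···──▣██·······
···───██·······
···───████·····
···───████·····
···────▲──·····
···███████·····
···███████·····
···············
···············
···············
███████████████
███████████████

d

···············
···············
··───██········
··──▣██········
··───██········
··───█████·····
··───█████·····
··─────▲──·····
··████████·····
··████████·····
···············
···············
···············
███████████████
███████████████

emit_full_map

───██···
──▣██···
───██···
───█████
───█████
─────▲──
████████
████████

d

···············
···············
·───██·········
·──▣██·········
·───██·········
·───██████·····
·───██████·····
·──────▲──·····
·█████████·····
·█████████·····
···············
···············
···············
███████████████
███████████████

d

···············
···············
───██··········
──▣██··········
───██··········
───███████·····
───███████·····
───────▲──·····
██████████·····
██████████·····
···············
···············
···············
███████████████
███████████████

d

···············
···············
──██···········
─▣██···········
──██···········
──████████·····
──████████·····
───────▲──·····
██████████·····
██████████·····
···············
···············
···············
███████████████
███████████████

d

···············
···············
─██············
▣██············
─██············
─█████████·····
─█████████·····
───────▲──·····
██████████·····
██████████·····
···············
···············
···············
███████████████
███████████████

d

···············
···············
██·············
██·············
██·············
██████████·····
██████████·····
───────▲──·····
██████████·····
██████████·····
···············
···············
···············
███████████████
███████████████

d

···············
···············
█··············
█··············
█··············
██████████·····
██████████·····
───────▲──·····
██████████·····
██████████·····
···············
···············
···············
███████████████
███████████████

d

··············█
··············█
··············█
··············█
··············█
██████████····█
██████████····█
───────▲──····█
██████████····█
██████████····█
··············█
··············█
··············█
███████████████
███████████████

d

·············██
·············██
·············██
·············██
·············██
██████████···██
██████████···██
───────▲──···██
██████████···██
██████████···██
·············██
·············██
·············██
███████████████
███████████████

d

············███
············███
············███
············███
············███
█████████─··███
█████████─··███
───────▲──··███
██████████··███
██████████··███
············███
············███
············███
███████████████
███████████████

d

···········████
···········████
···········████
···········████
···········████
████████─█·████
████████─█·████
───────▲─█·████
██████████·████
██████████·████
···········████
···········████
···········████
███████████████
███████████████

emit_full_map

───██·············
──▣██·············
───██·············
───█████████████─█
───█████████████─█
───────────────▲─█
██████████████████
██████████████████
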